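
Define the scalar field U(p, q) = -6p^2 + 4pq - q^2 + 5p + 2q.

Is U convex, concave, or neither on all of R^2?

concave

U is quadratic, so its Hessian is the constant matrix H = [[-12, 4], [4, -2]].
det(H) = 8, tr(H) = -14.
det(H) > 0 and tr(H) < 0, so H is negative definite everywhere: concave.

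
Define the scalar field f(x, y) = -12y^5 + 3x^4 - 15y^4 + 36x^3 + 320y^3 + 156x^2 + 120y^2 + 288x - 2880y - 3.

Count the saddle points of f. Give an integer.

f separates as a function of x plus a function of y, so ∇f=0 decouples.
∂f/∂x = 12(x + 2)(x + 3)(x + 4) = 0 at x ∈ {-4, -3, -2}; ∂f/∂y = -60(y - 3)(y - 2)(y + 2)(y + 4) = 0 at y ∈ {-4, -2, 2, 3}.
The Hessian is diagonal: diag(f_xx, f_yy). Second derivatives: f_xx(-4)=24, f_xx(-3)=-12, f_xx(-2)=24; f_yy(-4)=5040, f_yy(-2)=-2400, f_yy(2)=1440, f_yy(3)=-2100.
Saddle points occur where the two diagonal entries have opposite signs: (-4, -2), (-4, 3), (-3, -4), (-3, 2), (-2, -2), (-2, 3). Count: 6.

6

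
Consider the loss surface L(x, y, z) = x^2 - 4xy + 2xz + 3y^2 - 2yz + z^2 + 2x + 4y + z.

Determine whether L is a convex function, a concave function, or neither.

neither

L is quadratic, so its Hessian is the constant matrix H = [[2, -4, 2], [-4, 6, -2], [2, -2, 2]].
Leading principal minors: 2, -4, -8.
Neither pattern holds ⇒ H is indefinite ⇒ neither convex nor concave.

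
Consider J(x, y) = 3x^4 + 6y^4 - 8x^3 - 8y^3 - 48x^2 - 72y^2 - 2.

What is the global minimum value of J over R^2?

-892

J(x,y) separates as P(x) + Q(y) − 2, so its minimum is min P + min Q − 2.
P'(x) = 12x(x - 4)(x + 2) vanishes at x ∈ {-2, 0, 4}; Q'(y) = 24y(y - 3)(y + 2) vanishes at y ∈ {-2, 0, 3}.
Local minima of P (where P''>0): P(-2)=-80, P(4)=-512. Local minima of Q: Q(-2)=-128, Q(3)=-378.
So the global minimum of J is P(4) + Q(3) − 2 = -512 − 378 − 2 = -892, attained at (4, 3).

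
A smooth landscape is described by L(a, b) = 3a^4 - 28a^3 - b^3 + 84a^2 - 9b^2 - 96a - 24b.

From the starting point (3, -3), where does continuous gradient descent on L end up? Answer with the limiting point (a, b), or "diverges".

(4, -4)

L is separable, so gradient descent decouples: a follows -∂L/∂a, b follows -∂L/∂b.
∂L/∂a = 12(a - 4)(a - 2)(a - 1); at a=3 this is -24, so a increases.
∂L/∂b = -3(b + 2)(b + 4); at b=-3 this is 3, so b decreases.
a converges to its nearest critical value 4 (a local min of the a-part); b converges to -4. The iterate converges to (4, -4).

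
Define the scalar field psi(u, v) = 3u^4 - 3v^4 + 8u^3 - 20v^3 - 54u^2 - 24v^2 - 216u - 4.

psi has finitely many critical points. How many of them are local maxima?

2

psi separates as a function of u plus a function of v, so ∇psi=0 decouples.
∂psi/∂u = 12(u - 3)(u + 2)(u + 3) = 0 at u ∈ {-3, -2, 3}; ∂psi/∂v = -12v(v + 1)(v + 4) = 0 at v ∈ {-4, -1, 0}.
The Hessian is diagonal: diag(psi_uu, psi_vv). Second derivatives: psi_uu(-3)=72, psi_uu(-2)=-60, psi_uu(3)=360; psi_vv(-4)=-144, psi_vv(-1)=36, psi_vv(0)=-48.
Local maxima occur where both diagonal entries negative: (-2, -4), (-2, 0). Count: 2.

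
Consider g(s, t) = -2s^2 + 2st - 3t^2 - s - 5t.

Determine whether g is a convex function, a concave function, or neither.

concave

g is quadratic, so its Hessian is the constant matrix H = [[-4, 2], [2, -6]].
det(H) = 20, tr(H) = -10.
det(H) > 0 and tr(H) < 0, so H is negative definite everywhere: concave.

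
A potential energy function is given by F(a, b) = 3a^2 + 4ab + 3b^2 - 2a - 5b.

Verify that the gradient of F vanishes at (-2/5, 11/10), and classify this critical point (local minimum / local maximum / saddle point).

∇F = (6a + 4b - 2, 4a + 6b - 5); substituting (-2/5, 11/10) gives ∇F = (0, 0), so (-2/5, 11/10) is indeed a critical point.
The Hessian of F is constant: H = [[6, 4], [4, 6]].
det(H) = 6·6 − 4² = 20.
det(H) > 0 and tr(H) = 12 > 0, so H is positive definite and the point is a local minimum.

local minimum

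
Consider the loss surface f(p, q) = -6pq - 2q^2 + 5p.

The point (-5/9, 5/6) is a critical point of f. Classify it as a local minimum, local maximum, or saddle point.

The Hessian of f is constant: H = [[0, -6], [-6, -4]].
det(H) = 0·(-4) − (-6)² = -36.
Since det(H) < 0, H is indefinite and the critical point is a saddle point.

saddle point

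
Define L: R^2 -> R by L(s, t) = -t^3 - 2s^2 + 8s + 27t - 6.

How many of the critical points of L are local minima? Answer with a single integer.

L separates as a function of s plus a function of t, so ∇L=0 decouples.
∂L/∂s = -4(s - 2) = 0 at s ∈ {2}; ∂L/∂t = -3(t - 3)(t + 3) = 0 at t ∈ {-3, 3}.
The Hessian is diagonal: diag(L_ss, L_tt). Second derivatives: L_ss(2)=-4; L_tt(-3)=18, L_tt(3)=-18.
Local minima occur where both diagonal entries positive: none. Count: 0.

0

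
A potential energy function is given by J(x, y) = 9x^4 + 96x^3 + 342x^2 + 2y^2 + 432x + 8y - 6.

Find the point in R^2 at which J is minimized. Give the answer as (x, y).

J(x,y) separates as P(x) + Q(y) − 6, so its minimum is min P + min Q − 6.
P'(x) = 36(x + 1)(x + 3)(x + 4) vanishes at x ∈ {-4, -3, -1}; Q'(y) = 4y + 8 vanishes at y ∈ {-2}.
Local minima of P (where P''>0): P(-4)=-96, P(-1)=-177. Local minima of Q: Q(-2)=-8.
So the global minimum of J is P(-1) + Q(-2) − 6 = -177 − 8 − 6 = -191, attained at (-1, -2).

(-1, -2)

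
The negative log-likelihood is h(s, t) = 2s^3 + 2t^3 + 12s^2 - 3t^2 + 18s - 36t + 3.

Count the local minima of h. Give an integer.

1

h separates as a function of s plus a function of t, so ∇h=0 decouples.
∂h/∂s = 6(s + 1)(s + 3) = 0 at s ∈ {-3, -1}; ∂h/∂t = 6(t - 3)(t + 2) = 0 at t ∈ {-2, 3}.
The Hessian is diagonal: diag(h_ss, h_tt). Second derivatives: h_ss(-3)=-12, h_ss(-1)=12; h_tt(-2)=-30, h_tt(3)=30.
Local minima occur where both diagonal entries positive: (-1, 3). Count: 1.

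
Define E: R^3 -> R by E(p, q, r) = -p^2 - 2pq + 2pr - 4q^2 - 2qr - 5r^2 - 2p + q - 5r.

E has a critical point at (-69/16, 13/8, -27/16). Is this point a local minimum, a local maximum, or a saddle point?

The Hessian is constant: H = [[-2, -2, 2], [-2, -8, -2], [2, -2, -10]].
Leading principal minors: Δ₁ = -2, Δ₂ = 12, Δ₃ = -64.
The minors alternate sign starting negative (−, +, −), so H is negative definite: a local maximum.

local maximum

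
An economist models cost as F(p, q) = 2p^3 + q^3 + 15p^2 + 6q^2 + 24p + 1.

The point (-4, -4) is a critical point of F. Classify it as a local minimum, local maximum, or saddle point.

The mixed partial ∂²F/∂p∂q is 0, so the Hessian at any point is diag(F_pp, F_qq) = diag(6(2p + 5), 6(q + 2)).
At (-4, -4): H = diag(-18, -12).
Both eigenvalues are negative, so H is negative definite: a local maximum.

local maximum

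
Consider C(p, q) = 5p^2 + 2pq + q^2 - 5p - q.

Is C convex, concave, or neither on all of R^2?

C is quadratic, so its Hessian is the constant matrix H = [[10, 2], [2, 2]].
det(H) = 16, tr(H) = 12.
det(H) > 0 and tr(H) > 0, so H is positive definite everywhere: convex.

convex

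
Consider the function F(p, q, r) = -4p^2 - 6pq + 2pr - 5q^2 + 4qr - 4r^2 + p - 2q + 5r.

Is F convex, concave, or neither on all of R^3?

F is quadratic, so its Hessian is the constant matrix H = [[-8, -6, 2], [-6, -10, 4], [2, 4, -8]].
Leading principal minors: -8, 44, -280.
Signs alternate −, +, − ⇒ H ≺ 0 ⇒ concave.

concave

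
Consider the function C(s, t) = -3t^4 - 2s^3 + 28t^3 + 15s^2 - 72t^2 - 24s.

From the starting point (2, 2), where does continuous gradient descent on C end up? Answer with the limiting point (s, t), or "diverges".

C is separable, so gradient descent decouples: s follows -∂C/∂s, t follows -∂C/∂t.
∂C/∂s = -6(s - 4)(s - 1); at s=2 this is 12, so s decreases.
∂C/∂t = -12t(t - 4)(t - 3); at t=2 this is -48, so t increases.
s converges to its nearest critical value 1 (a local min of the s-part); t converges to 3. The iterate converges to (1, 3).

(1, 3)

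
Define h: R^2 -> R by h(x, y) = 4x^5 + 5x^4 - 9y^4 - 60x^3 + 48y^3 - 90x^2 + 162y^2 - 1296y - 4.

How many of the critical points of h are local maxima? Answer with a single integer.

h separates as a function of x plus a function of y, so ∇h=0 decouples.
∂h/∂x = 20x(x - 3)(x + 1)(x + 3) = 0 at x ∈ {-3, -1, 0, 3}; ∂h/∂y = -36(y - 4)(y - 3)(y + 3) = 0 at y ∈ {-3, 3, 4}.
The Hessian is diagonal: diag(h_xx, h_yy). Second derivatives: h_xx(-3)=-720, h_xx(-1)=160, h_xx(0)=-180, h_xx(3)=1440; h_yy(-3)=-1512, h_yy(3)=216, h_yy(4)=-252.
Local maxima occur where both diagonal entries negative: (-3, -3), (-3, 4), (0, -3), (0, 4). Count: 4.

4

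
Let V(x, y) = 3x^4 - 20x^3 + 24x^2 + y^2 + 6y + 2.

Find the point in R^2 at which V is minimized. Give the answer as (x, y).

V(x,y) separates as P(x) + Q(y) + 2, so its minimum is min P + min Q + 2.
P'(x) = 12x(x - 4)(x - 1) vanishes at x ∈ {0, 1, 4}; Q'(y) = 2y + 6 vanishes at y ∈ {-3}.
Local minima of P (where P''>0): P(0)=0, P(4)=-128. Local minima of Q: Q(-3)=-9.
So the global minimum of V is P(4) + Q(-3) + 2 = -128 − 9 + 2 = -135, attained at (4, -3).

(4, -3)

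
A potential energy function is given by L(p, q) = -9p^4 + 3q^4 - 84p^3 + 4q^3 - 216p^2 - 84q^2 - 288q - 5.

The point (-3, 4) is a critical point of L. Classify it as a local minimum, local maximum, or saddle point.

The mixed partial ∂²L/∂p∂q is 0, so the Hessian at any point is diag(L_pp, L_qq) = diag(-36(3p^2 + 14p + 12), 12(3q^2 + 2q - 14)).
At (-3, 4): H = diag(108, 504).
Both eigenvalues are positive, so H is positive definite: a local minimum.

local minimum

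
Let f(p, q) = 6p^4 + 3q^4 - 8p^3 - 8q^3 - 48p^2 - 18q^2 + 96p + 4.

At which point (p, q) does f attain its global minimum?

f(p,q) separates as A(p) + B(q) + 4, so its minimum is min A + min B + 4.
A'(p) = 24(p - 2)(p - 1)(p + 2) vanishes at p ∈ {-2, 1, 2}; B'(q) = 12q(q - 3)(q + 1) vanishes at q ∈ {-1, 0, 3}.
Local minima of A (where A''>0): A(-2)=-224, A(2)=32. Local minima of B: B(-1)=-7, B(3)=-135.
So the global minimum of f is A(-2) + B(3) + 4 = -224 − 135 + 4 = -355, attained at (-2, 3).

(-2, 3)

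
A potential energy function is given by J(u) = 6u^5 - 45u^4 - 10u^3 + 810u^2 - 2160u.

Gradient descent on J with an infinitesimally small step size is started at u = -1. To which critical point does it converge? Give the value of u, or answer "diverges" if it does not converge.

J'(u) = 30(u - 4)(u - 3)(u - 2)(u + 3), so J'(-1) = -3600.
Gradient descent moves in the -J' direction, i.e. u is increasing.
The nearest critical point in that direction is u = 2, where J'' = 300 > 0 (a local minimum). The iterate converges there.

2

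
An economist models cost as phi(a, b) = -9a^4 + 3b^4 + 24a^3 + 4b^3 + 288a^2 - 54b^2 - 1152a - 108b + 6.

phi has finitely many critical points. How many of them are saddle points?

5

phi separates as a function of a plus a function of b, so ∇phi=0 decouples.
∂phi/∂a = -36(a - 4)(a - 2)(a + 4) = 0 at a ∈ {-4, 2, 4}; ∂phi/∂b = 12(b - 3)(b + 1)(b + 3) = 0 at b ∈ {-3, -1, 3}.
The Hessian is diagonal: diag(phi_aa, phi_bb). Second derivatives: phi_aa(-4)=-1728, phi_aa(2)=432, phi_aa(4)=-576; phi_bb(-3)=144, phi_bb(-1)=-96, phi_bb(3)=288.
Saddle points occur where the two diagonal entries have opposite signs: (-4, -3), (-4, 3), (2, -1), (4, -3), (4, 3). Count: 5.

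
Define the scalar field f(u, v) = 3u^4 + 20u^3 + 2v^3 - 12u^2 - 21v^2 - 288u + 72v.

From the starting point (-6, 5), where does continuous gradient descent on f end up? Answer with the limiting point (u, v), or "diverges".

(-4, 4)

f is separable, so gradient descent decouples: u follows -∂f/∂u, v follows -∂f/∂v.
∂f/∂u = 12(u - 2)(u + 3)(u + 4); at u=-6 this is -576, so u increases.
∂f/∂v = 6(v - 4)(v - 3); at v=5 this is 12, so v decreases.
u converges to its nearest critical value -4 (a local min of the u-part); v converges to 4. The iterate converges to (-4, 4).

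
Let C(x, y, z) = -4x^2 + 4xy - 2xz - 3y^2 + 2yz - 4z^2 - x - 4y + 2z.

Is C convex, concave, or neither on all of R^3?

concave

C is quadratic, so its Hessian is the constant matrix H = [[-8, 4, -2], [4, -6, 2], [-2, 2, -8]].
Leading principal minors: -8, 32, -232.
Signs alternate −, +, − ⇒ H ≺ 0 ⇒ concave.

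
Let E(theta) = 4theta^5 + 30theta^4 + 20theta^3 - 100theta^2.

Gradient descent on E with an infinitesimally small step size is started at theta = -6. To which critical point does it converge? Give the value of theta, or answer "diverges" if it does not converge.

diverges

E'(theta) = 20theta(theta - 1)(theta + 2)(theta + 5), so E'(-6) = 3360.
Gradient descent moves in the -E' direction, i.e. theta is decreasing.
There is no critical point below theta=-6, and E' keeps the same sign, so the iterate runs off to −∞.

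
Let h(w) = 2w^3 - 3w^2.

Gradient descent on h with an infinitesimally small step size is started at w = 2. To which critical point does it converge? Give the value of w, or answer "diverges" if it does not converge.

1

h'(w) = 6w(w - 1), so h'(2) = 12.
Gradient descent moves in the -h' direction, i.e. w is decreasing.
The nearest critical point in that direction is w = 1, where h'' = 6 > 0 (a local minimum). The iterate converges there.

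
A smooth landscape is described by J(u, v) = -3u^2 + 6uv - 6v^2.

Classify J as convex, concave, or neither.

concave

J is quadratic, so its Hessian is the constant matrix H = [[-6, 6], [6, -12]].
det(H) = 36, tr(H) = -18.
det(H) > 0 and tr(H) < 0, so H is negative definite everywhere: concave.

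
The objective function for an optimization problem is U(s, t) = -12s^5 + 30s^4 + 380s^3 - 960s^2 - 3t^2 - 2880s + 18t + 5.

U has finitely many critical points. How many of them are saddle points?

U separates as a function of s plus a function of t, so ∇U=0 decouples.
∂U/∂s = -60(s - 4)(s - 3)(s + 1)(s + 4) = 0 at s ∈ {-4, -1, 3, 4}; ∂U/∂t = -6(t - 3) = 0 at t ∈ {3}.
The Hessian is diagonal: diag(U_ss, U_tt). Second derivatives: U_ss(-4)=10080, U_ss(-1)=-3600, U_ss(3)=1680, U_ss(4)=-2400; U_tt(3)=-6.
Saddle points occur where the two diagonal entries have opposite signs: (-4, 3), (3, 3). Count: 2.

2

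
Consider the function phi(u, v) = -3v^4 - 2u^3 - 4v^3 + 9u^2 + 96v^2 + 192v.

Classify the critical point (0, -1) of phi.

local minimum

The mixed partial ∂²phi/∂u∂v is 0, so the Hessian at any point is diag(phi_uu, phi_vv) = diag(6(-2u + 3), 12(-3v^2 - 2v + 16)).
At (0, -1): H = diag(18, 180).
Both eigenvalues are positive, so H is positive definite: a local minimum.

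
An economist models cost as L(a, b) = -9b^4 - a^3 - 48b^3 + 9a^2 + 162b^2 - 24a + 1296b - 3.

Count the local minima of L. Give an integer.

L separates as a function of a plus a function of b, so ∇L=0 decouples.
∂L/∂a = -3(a - 4)(a - 2) = 0 at a ∈ {2, 4}; ∂L/∂b = -36(b - 3)(b + 3)(b + 4) = 0 at b ∈ {-4, -3, 3}.
The Hessian is diagonal: diag(L_aa, L_bb). Second derivatives: L_aa(2)=6, L_aa(4)=-6; L_bb(-4)=-252, L_bb(-3)=216, L_bb(3)=-1512.
Local minima occur where both diagonal entries positive: (2, -3). Count: 1.

1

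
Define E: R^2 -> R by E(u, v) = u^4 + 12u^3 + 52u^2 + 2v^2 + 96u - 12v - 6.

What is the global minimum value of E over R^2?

-88

E(u,v) separates as P(u) + Q(v) − 6, so its minimum is min P + min Q − 6.
P'(u) = 4(u + 2)(u + 3)(u + 4) vanishes at u ∈ {-4, -3, -2}; Q'(v) = 4v - 12 vanishes at v ∈ {3}.
Local minima of P (where P''>0): P(-4)=-64, P(-2)=-64. Local minima of Q: Q(3)=-18.
So the global minimum of E is P(-4) + Q(3) − 6 = -64 − 18 − 6 = -88, attained at (-4, 3).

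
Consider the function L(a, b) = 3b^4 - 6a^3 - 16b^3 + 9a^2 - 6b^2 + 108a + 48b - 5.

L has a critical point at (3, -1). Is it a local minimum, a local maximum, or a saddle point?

The mixed partial ∂²L/∂a∂b is 0, so the Hessian at any point is diag(L_aa, L_bb) = diag(18(-2a + 1), 12(3b^2 - 8b - 1)).
At (3, -1): H = diag(-90, 120).
The eigenvalues have opposite signs, so H is indefinite: a saddle point.

saddle point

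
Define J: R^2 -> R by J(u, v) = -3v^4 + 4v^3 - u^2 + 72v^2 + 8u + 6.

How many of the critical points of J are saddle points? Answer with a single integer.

1

J separates as a function of u plus a function of v, so ∇J=0 decouples.
∂J/∂u = -2(u - 4) = 0 at u ∈ {4}; ∂J/∂v = -12v(v - 4)(v + 3) = 0 at v ∈ {-3, 0, 4}.
The Hessian is diagonal: diag(J_uu, J_vv). Second derivatives: J_uu(4)=-2; J_vv(-3)=-252, J_vv(0)=144, J_vv(4)=-336.
Saddle points occur where the two diagonal entries have opposite signs: (4, 0). Count: 1.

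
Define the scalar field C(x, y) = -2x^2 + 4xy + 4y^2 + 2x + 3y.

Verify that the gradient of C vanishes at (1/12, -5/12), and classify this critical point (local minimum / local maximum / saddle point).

saddle point

∇C = (-4x + 4y + 2, 4x + 8y + 3); substituting (1/12, -5/12) gives ∇C = (0, 0), so (1/12, -5/12) is indeed a critical point.
The Hessian of C is constant: H = [[-4, 4], [4, 8]].
det(H) = (-4)·8 − 4² = -48.
Since det(H) < 0, H is indefinite and the critical point is a saddle point.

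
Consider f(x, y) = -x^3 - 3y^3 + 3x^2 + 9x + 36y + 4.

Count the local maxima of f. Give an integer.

1

f separates as a function of x plus a function of y, so ∇f=0 decouples.
∂f/∂x = -3(x - 3)(x + 1) = 0 at x ∈ {-1, 3}; ∂f/∂y = -9(y - 2)(y + 2) = 0 at y ∈ {-2, 2}.
The Hessian is diagonal: diag(f_xx, f_yy). Second derivatives: f_xx(-1)=12, f_xx(3)=-12; f_yy(-2)=36, f_yy(2)=-36.
Local maxima occur where both diagonal entries negative: (3, 2). Count: 1.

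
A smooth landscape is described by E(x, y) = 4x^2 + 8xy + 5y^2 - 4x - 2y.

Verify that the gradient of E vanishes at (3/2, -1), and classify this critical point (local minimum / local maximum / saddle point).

local minimum

∇E = (8x + 8y - 4, 8x + 10y - 2); substituting (3/2, -1) gives ∇E = (0, 0), so (3/2, -1) is indeed a critical point.
The Hessian of E is constant: H = [[8, 8], [8, 10]].
det(H) = 8·10 − 8² = 16.
det(H) > 0 and tr(H) = 18 > 0, so H is positive definite and the point is a local minimum.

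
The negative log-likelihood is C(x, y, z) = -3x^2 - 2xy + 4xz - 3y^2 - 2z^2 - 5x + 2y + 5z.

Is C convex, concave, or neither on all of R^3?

concave

C is quadratic, so its Hessian is the constant matrix H = [[-6, -2, 4], [-2, -6, 0], [4, 0, -4]].
Leading principal minors: -6, 32, -32.
Signs alternate −, +, − ⇒ H ≺ 0 ⇒ concave.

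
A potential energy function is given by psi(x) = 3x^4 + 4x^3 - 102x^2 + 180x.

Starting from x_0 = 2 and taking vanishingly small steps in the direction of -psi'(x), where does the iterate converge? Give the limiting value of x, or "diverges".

psi'(x) = 12(x - 3)(x - 1)(x + 5), so psi'(2) = -84.
Gradient descent moves in the -psi' direction, i.e. x is increasing.
The nearest critical point in that direction is x = 3, where psi'' = 192 > 0 (a local minimum). The iterate converges there.

3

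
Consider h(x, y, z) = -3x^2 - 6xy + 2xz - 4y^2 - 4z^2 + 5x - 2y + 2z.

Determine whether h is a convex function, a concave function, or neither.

concave

h is quadratic, so its Hessian is the constant matrix H = [[-6, -6, 2], [-6, -8, 0], [2, 0, -8]].
Leading principal minors: -6, 12, -64.
Signs alternate −, +, − ⇒ H ≺ 0 ⇒ concave.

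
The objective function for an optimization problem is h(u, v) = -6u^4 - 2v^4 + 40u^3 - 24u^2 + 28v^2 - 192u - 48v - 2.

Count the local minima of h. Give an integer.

1

h separates as a function of u plus a function of v, so ∇h=0 decouples.
∂h/∂u = -24(u - 4)(u - 2)(u + 1) = 0 at u ∈ {-1, 2, 4}; ∂h/∂v = -8(v - 2)(v - 1)(v + 3) = 0 at v ∈ {-3, 1, 2}.
The Hessian is diagonal: diag(h_uu, h_vv). Second derivatives: h_uu(-1)=-360, h_uu(2)=144, h_uu(4)=-240; h_vv(-3)=-160, h_vv(1)=32, h_vv(2)=-40.
Local minima occur where both diagonal entries positive: (2, 1). Count: 1.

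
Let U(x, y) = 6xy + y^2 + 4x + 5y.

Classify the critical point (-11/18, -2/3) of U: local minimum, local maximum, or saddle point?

The Hessian of U is constant: H = [[0, 6], [6, 2]].
det(H) = 0·2 − 6² = -36.
Since det(H) < 0, H is indefinite and the critical point is a saddle point.

saddle point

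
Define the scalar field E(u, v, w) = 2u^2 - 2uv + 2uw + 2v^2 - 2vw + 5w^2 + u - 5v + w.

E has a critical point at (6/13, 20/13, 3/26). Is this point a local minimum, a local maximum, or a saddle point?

local minimum

The Hessian is constant: H = [[4, -2, 2], [-2, 4, -2], [2, -2, 10]].
Leading principal minors: Δ₁ = 4, Δ₂ = 12, Δ₃ = 104.
All leading minors are positive, so H is positive definite: a local minimum.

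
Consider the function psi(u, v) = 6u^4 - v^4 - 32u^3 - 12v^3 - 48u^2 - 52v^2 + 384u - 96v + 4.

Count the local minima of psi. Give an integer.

2

psi separates as a function of u plus a function of v, so ∇psi=0 decouples.
∂psi/∂u = 24(u - 4)(u - 2)(u + 2) = 0 at u ∈ {-2, 2, 4}; ∂psi/∂v = -4(v + 2)(v + 3)(v + 4) = 0 at v ∈ {-4, -3, -2}.
The Hessian is diagonal: diag(psi_uu, psi_vv). Second derivatives: psi_uu(-2)=576, psi_uu(2)=-192, psi_uu(4)=288; psi_vv(-4)=-8, psi_vv(-3)=4, psi_vv(-2)=-8.
Local minima occur where both diagonal entries positive: (-2, -3), (4, -3). Count: 2.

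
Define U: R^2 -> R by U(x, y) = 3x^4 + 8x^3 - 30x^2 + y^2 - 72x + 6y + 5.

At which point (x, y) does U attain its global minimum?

(2, -3)

U(x,y) separates as P(x) + Q(y) + 5, so its minimum is min P + min Q + 5.
P'(x) = 12(x - 2)(x + 1)(x + 3) vanishes at x ∈ {-3, -1, 2}; Q'(y) = 2y + 6 vanishes at y ∈ {-3}.
Local minima of P (where P''>0): P(-3)=-27, P(2)=-152. Local minima of Q: Q(-3)=-9.
So the global minimum of U is P(2) + Q(-3) + 5 = -152 − 9 + 5 = -156, attained at (2, -3).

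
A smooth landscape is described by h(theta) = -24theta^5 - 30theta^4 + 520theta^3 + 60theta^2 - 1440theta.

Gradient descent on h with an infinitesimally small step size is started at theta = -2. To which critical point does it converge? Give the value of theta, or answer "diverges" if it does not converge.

-4

h'(theta) = -120(theta - 3)(theta - 1)(theta + 1)(theta + 4), so h'(-2) = 3600.
Gradient descent moves in the -h' direction, i.e. theta is decreasing.
The nearest critical point in that direction is theta = -4, where h'' = 12600 > 0 (a local minimum). The iterate converges there.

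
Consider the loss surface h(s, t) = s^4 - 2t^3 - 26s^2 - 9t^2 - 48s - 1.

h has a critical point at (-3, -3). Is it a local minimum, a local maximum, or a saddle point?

local minimum

The mixed partial ∂²h/∂s∂t is 0, so the Hessian at any point is diag(h_ss, h_tt) = diag(4(3s^2 - 13), -6(2t + 3)).
At (-3, -3): H = diag(56, 18).
Both eigenvalues are positive, so H is positive definite: a local minimum.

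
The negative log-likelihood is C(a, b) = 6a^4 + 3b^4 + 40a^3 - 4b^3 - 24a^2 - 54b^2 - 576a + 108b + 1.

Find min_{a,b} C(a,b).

-1290

C(a,b) separates as P(a) + Q(b) + 1, so its minimum is min P + min Q + 1.
P'(a) = 24(a - 2)(a + 3)(a + 4) vanishes at a ∈ {-4, -3, 2}; Q'(b) = 12(b - 3)(b - 1)(b + 3) vanishes at b ∈ {-3, 1, 3}.
Local minima of P (where P''>0): P(-4)=896, P(2)=-832. Local minima of Q: Q(-3)=-459, Q(3)=-27.
So the global minimum of C is P(2) + Q(-3) + 1 = -832 − 459 + 1 = -1290, attained at (2, -3).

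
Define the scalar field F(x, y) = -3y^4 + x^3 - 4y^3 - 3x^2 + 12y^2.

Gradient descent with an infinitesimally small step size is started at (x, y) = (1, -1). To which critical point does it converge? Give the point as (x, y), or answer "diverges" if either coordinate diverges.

(2, 0)

F is separable, so gradient descent decouples: x follows -∂F/∂x, y follows -∂F/∂y.
∂F/∂x = 3x(x - 2); at x=1 this is -3, so x increases.
∂F/∂y = -12y(y - 1)(y + 2); at y=-1 this is -24, so y increases.
x converges to its nearest critical value 2 (a local min of the x-part); y converges to 0. The iterate converges to (2, 0).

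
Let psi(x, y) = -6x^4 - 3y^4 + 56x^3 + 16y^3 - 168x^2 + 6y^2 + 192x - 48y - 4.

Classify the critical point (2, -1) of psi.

saddle point

The mixed partial ∂²psi/∂x∂y is 0, so the Hessian at any point is diag(psi_xx, psi_yy) = diag(24(-3x^2 + 14x - 14), 12(-3y^2 + 8y + 1)).
At (2, -1): H = diag(48, -120).
The eigenvalues have opposite signs, so H is indefinite: a saddle point.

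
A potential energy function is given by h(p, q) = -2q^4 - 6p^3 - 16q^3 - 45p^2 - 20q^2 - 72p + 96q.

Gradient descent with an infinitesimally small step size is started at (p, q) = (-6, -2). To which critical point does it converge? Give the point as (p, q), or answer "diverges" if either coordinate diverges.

h is separable, so gradient descent decouples: p follows -∂h/∂p, q follows -∂h/∂q.
∂h/∂p = -18(p + 1)(p + 4); at p=-6 this is -180, so p increases.
∂h/∂q = -8(q - 1)(q + 3)(q + 4); at q=-2 this is 48, so q decreases.
p converges to its nearest critical value -4 (a local min of the p-part); q converges to -3. The iterate converges to (-4, -3).

(-4, -3)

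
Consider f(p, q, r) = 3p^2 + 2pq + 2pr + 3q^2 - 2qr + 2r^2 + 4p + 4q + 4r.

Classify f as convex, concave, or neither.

convex

f is quadratic, so its Hessian is the constant matrix H = [[6, 2, 2], [2, 6, -2], [2, -2, 4]].
Leading principal minors: 6, 32, 64.
All positive ⇒ H ≻ 0 ⇒ convex.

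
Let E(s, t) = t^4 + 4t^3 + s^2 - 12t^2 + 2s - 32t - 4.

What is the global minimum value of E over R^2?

-69

E(s,t) separates as P(s) + Q(t) − 4, so its minimum is min P + min Q − 4.
P'(s) = 2s + 2 vanishes at s ∈ {-1}; Q'(t) = 4(t - 2)(t + 1)(t + 4) vanishes at t ∈ {-4, -1, 2}.
Local minima of P (where P''>0): P(-1)=-1. Local minima of Q: Q(-4)=-64, Q(2)=-64.
So the global minimum of E is P(-1) + Q(-4) − 4 = -1 − 64 − 4 = -69, attained at (-1, -4).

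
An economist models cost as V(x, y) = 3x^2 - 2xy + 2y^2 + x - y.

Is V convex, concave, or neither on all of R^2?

convex

V is quadratic, so its Hessian is the constant matrix H = [[6, -2], [-2, 4]].
det(H) = 20, tr(H) = 10.
det(H) > 0 and tr(H) > 0, so H is positive definite everywhere: convex.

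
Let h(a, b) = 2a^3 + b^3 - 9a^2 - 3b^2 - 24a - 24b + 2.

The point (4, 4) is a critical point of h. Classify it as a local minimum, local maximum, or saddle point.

The mixed partial ∂²h/∂a∂b is 0, so the Hessian at any point is diag(h_aa, h_bb) = diag(6(2a - 3), 6(b - 1)).
At (4, 4): H = diag(30, 18).
Both eigenvalues are positive, so H is positive definite: a local minimum.

local minimum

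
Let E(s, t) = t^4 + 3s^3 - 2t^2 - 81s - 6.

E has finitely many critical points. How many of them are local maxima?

1

E separates as a function of s plus a function of t, so ∇E=0 decouples.
∂E/∂s = 9(s - 3)(s + 3) = 0 at s ∈ {-3, 3}; ∂E/∂t = 4t(t - 1)(t + 1) = 0 at t ∈ {-1, 0, 1}.
The Hessian is diagonal: diag(E_ss, E_tt). Second derivatives: E_ss(-3)=-54, E_ss(3)=54; E_tt(-1)=8, E_tt(0)=-4, E_tt(1)=8.
Local maxima occur where both diagonal entries negative: (-3, 0). Count: 1.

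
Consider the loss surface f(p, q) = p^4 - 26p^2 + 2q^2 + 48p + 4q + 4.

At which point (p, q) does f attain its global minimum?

(-4, -1)

f(p,q) separates as A(p) + B(q) + 4, so its minimum is min A + min B + 4.
A'(p) = 4(p - 3)(p - 1)(p + 4) vanishes at p ∈ {-4, 1, 3}; B'(q) = 4q + 4 vanishes at q ∈ {-1}.
Local minima of A (where A''>0): A(-4)=-352, A(3)=-9. Local minima of B: B(-1)=-2.
So the global minimum of f is A(-4) + B(-1) + 4 = -352 − 2 + 4 = -350, attained at (-4, -1).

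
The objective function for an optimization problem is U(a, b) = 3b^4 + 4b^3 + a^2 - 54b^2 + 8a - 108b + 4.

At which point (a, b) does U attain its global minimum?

(-4, 3)

U(a,b) separates as P(a) + Q(b) + 4, so its minimum is min P + min Q + 4.
P'(a) = 2a + 8 vanishes at a ∈ {-4}; Q'(b) = 12(b - 3)(b + 1)(b + 3) vanishes at b ∈ {-3, -1, 3}.
Local minima of P (where P''>0): P(-4)=-16. Local minima of Q: Q(-3)=-27, Q(3)=-459.
So the global minimum of U is P(-4) + Q(3) + 4 = -16 − 459 + 4 = -471, attained at (-4, 3).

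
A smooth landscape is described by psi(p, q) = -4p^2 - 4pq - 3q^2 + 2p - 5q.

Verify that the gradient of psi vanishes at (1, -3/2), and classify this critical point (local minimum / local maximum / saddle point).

local maximum

∇psi = (-8p - 4q + 2, -4p - 6q - 5); substituting (1, -3/2) gives ∇psi = (0, 0), so (1, -3/2) is indeed a critical point.
The Hessian of psi is constant: H = [[-8, -4], [-4, -6]].
det(H) = (-8)·(-6) − (-4)² = 32.
det(H) > 0 and tr(H) = -14 < 0, so H is negative definite and the point is a local maximum.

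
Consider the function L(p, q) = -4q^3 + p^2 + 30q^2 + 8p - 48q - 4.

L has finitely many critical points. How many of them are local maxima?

0

L separates as a function of p plus a function of q, so ∇L=0 decouples.
∂L/∂p = 2(p + 4) = 0 at p ∈ {-4}; ∂L/∂q = -12(q - 4)(q - 1) = 0 at q ∈ {1, 4}.
The Hessian is diagonal: diag(L_pp, L_qq). Second derivatives: L_pp(-4)=2; L_qq(1)=36, L_qq(4)=-36.
Local maxima occur where both diagonal entries negative: none. Count: 0.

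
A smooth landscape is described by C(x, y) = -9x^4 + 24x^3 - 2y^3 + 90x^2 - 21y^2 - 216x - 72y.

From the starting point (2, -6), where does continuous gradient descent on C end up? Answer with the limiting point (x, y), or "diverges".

(1, -4)

C is separable, so gradient descent decouples: x follows -∂C/∂x, y follows -∂C/∂y.
∂C/∂x = -36(x - 3)(x - 1)(x + 2); at x=2 this is 144, so x decreases.
∂C/∂y = -6(y + 3)(y + 4); at y=-6 this is -36, so y increases.
x converges to its nearest critical value 1 (a local min of the x-part); y converges to -4. The iterate converges to (1, -4).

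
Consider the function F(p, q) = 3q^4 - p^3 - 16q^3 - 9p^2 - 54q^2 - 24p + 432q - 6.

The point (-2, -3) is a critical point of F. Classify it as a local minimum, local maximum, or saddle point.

saddle point

The mixed partial ∂²F/∂p∂q is 0, so the Hessian at any point is diag(F_pp, F_qq) = diag(-6(p + 3), 12(3q^2 - 8q - 9)).
At (-2, -3): H = diag(-6, 504).
The eigenvalues have opposite signs, so H is indefinite: a saddle point.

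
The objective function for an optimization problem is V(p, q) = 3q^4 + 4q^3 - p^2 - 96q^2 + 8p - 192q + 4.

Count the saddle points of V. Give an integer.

V separates as a function of p plus a function of q, so ∇V=0 decouples.
∂V/∂p = -2(p - 4) = 0 at p ∈ {4}; ∂V/∂q = 12(q - 4)(q + 1)(q + 4) = 0 at q ∈ {-4, -1, 4}.
The Hessian is diagonal: diag(V_pp, V_qq). Second derivatives: V_pp(4)=-2; V_qq(-4)=288, V_qq(-1)=-180, V_qq(4)=480.
Saddle points occur where the two diagonal entries have opposite signs: (4, -4), (4, 4). Count: 2.

2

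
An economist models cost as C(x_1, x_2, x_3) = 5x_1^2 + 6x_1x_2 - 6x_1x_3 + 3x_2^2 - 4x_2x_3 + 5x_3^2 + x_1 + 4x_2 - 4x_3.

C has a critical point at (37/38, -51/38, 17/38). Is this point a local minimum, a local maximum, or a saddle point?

local minimum

The Hessian is constant: H = [[10, 6, -6], [6, 6, -4], [-6, -4, 10]].
Leading principal minors: Δ₁ = 10, Δ₂ = 24, Δ₃ = 152.
All leading minors are positive, so H is positive definite: a local minimum.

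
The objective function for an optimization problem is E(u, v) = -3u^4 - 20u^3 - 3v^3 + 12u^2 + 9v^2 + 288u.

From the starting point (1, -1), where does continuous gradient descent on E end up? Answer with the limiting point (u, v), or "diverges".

E is separable, so gradient descent decouples: u follows -∂E/∂u, v follows -∂E/∂v.
∂E/∂u = -12(u - 2)(u + 3)(u + 4); at u=1 this is 240, so u decreases.
∂E/∂v = -9v(v - 2); at v=-1 this is -27, so v increases.
u converges to its nearest critical value -3 (a local min of the u-part); v converges to 0. The iterate converges to (-3, 0).

(-3, 0)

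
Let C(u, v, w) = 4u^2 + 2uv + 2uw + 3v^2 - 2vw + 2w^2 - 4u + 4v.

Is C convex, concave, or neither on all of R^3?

C is quadratic, so its Hessian is the constant matrix H = [[8, 2, 2], [2, 6, -2], [2, -2, 4]].
Leading principal minors: 8, 44, 104.
All positive ⇒ H ≻ 0 ⇒ convex.

convex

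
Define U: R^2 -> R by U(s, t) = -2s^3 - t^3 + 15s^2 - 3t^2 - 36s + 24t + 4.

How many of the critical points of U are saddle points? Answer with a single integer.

2

U separates as a function of s plus a function of t, so ∇U=0 decouples.
∂U/∂s = -6(s - 3)(s - 2) = 0 at s ∈ {2, 3}; ∂U/∂t = -3(t - 2)(t + 4) = 0 at t ∈ {-4, 2}.
The Hessian is diagonal: diag(U_ss, U_tt). Second derivatives: U_ss(2)=6, U_ss(3)=-6; U_tt(-4)=18, U_tt(2)=-18.
Saddle points occur where the two diagonal entries have opposite signs: (2, 2), (3, -4). Count: 2.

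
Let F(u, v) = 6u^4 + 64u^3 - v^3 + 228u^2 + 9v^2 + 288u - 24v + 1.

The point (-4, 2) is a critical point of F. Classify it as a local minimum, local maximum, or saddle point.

local minimum

The mixed partial ∂²F/∂u∂v is 0, so the Hessian at any point is diag(F_uu, F_vv) = diag(24(3u^2 + 16u + 19), 6(-v + 3)).
At (-4, 2): H = diag(72, 6).
Both eigenvalues are positive, so H is positive definite: a local minimum.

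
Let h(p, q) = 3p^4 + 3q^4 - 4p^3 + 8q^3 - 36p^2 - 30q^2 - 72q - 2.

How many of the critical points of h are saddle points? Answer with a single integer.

4

h separates as a function of p plus a function of q, so ∇h=0 decouples.
∂h/∂p = 12p(p - 3)(p + 2) = 0 at p ∈ {-2, 0, 3}; ∂h/∂q = 12(q - 2)(q + 1)(q + 3) = 0 at q ∈ {-3, -1, 2}.
The Hessian is diagonal: diag(h_pp, h_qq). Second derivatives: h_pp(-2)=120, h_pp(0)=-72, h_pp(3)=180; h_qq(-3)=120, h_qq(-1)=-72, h_qq(2)=180.
Saddle points occur where the two diagonal entries have opposite signs: (-2, -1), (0, -3), (0, 2), (3, -1). Count: 4.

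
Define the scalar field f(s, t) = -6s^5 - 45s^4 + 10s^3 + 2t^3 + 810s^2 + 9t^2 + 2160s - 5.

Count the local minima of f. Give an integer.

2

f separates as a function of s plus a function of t, so ∇f=0 decouples.
∂f/∂s = -30(s - 3)(s + 2)(s + 3)(s + 4) = 0 at s ∈ {-4, -3, -2, 3}; ∂f/∂t = 6t(t + 3) = 0 at t ∈ {-3, 0}.
The Hessian is diagonal: diag(f_ss, f_tt). Second derivatives: f_ss(-4)=420, f_ss(-3)=-180, f_ss(-2)=300, f_ss(3)=-6300; f_tt(-3)=-18, f_tt(0)=18.
Local minima occur where both diagonal entries positive: (-4, 0), (-2, 0). Count: 2.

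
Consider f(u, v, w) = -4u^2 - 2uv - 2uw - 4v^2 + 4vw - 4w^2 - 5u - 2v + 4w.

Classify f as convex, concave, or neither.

concave

f is quadratic, so its Hessian is the constant matrix H = [[-8, -2, -2], [-2, -8, 4], [-2, 4, -8]].
Leading principal minors: -8, 60, -288.
Signs alternate −, +, − ⇒ H ≺ 0 ⇒ concave.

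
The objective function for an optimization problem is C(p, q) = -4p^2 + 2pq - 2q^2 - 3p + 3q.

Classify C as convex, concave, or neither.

concave

C is quadratic, so its Hessian is the constant matrix H = [[-8, 2], [2, -4]].
det(H) = 28, tr(H) = -12.
det(H) > 0 and tr(H) < 0, so H is negative definite everywhere: concave.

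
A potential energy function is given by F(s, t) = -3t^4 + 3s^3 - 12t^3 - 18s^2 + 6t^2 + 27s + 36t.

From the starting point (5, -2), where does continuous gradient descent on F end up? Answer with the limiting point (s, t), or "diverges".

F is separable, so gradient descent decouples: s follows -∂F/∂s, t follows -∂F/∂t.
∂F/∂s = 9(s - 3)(s - 1); at s=5 this is 72, so s decreases.
∂F/∂t = -12(t - 1)(t + 1)(t + 3); at t=-2 this is -36, so t increases.
s converges to its nearest critical value 3 (a local min of the s-part); t converges to -1. The iterate converges to (3, -1).

(3, -1)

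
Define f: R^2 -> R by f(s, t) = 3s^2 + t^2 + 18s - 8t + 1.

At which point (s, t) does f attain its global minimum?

f(s,t) separates as P(s) + Q(t) + 1, so its minimum is min P + min Q + 1.
P'(s) = 6s + 18 vanishes at s ∈ {-3}; Q'(t) = 2(t - 4) vanishes at t ∈ {4}.
Local minima of P (where P''>0): P(-3)=-27. Local minima of Q: Q(4)=-16.
So the global minimum of f is P(-3) + Q(4) + 1 = -27 − 16 + 1 = -42, attained at (-3, 4).

(-3, 4)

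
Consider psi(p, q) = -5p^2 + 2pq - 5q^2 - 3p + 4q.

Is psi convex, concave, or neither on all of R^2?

concave

psi is quadratic, so its Hessian is the constant matrix H = [[-10, 2], [2, -10]].
det(H) = 96, tr(H) = -20.
det(H) > 0 and tr(H) < 0, so H is negative definite everywhere: concave.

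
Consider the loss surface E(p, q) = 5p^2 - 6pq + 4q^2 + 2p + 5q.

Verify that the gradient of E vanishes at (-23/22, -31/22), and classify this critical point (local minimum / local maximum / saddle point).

∇E = (10p - 6q + 2, -6p + 8q + 5); substituting (-23/22, -31/22) gives ∇E = (0, 0), so (-23/22, -31/22) is indeed a critical point.
The Hessian of E is constant: H = [[10, -6], [-6, 8]].
det(H) = 10·8 − (-6)² = 44.
det(H) > 0 and tr(H) = 18 > 0, so H is positive definite and the point is a local minimum.

local minimum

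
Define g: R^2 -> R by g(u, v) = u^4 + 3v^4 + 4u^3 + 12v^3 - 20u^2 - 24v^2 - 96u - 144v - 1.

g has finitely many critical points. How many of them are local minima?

4

g separates as a function of u plus a function of v, so ∇g=0 decouples.
∂g/∂u = 4(u - 3)(u + 2)(u + 4) = 0 at u ∈ {-4, -2, 3}; ∂g/∂v = 12(v - 2)(v + 2)(v + 3) = 0 at v ∈ {-3, -2, 2}.
The Hessian is diagonal: diag(g_uu, g_vv). Second derivatives: g_uu(-4)=56, g_uu(-2)=-40, g_uu(3)=140; g_vv(-3)=60, g_vv(-2)=-48, g_vv(2)=240.
Local minima occur where both diagonal entries positive: (-4, -3), (-4, 2), (3, -3), (3, 2). Count: 4.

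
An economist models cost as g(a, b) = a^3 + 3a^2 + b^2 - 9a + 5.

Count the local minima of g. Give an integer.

1

g separates as a function of a plus a function of b, so ∇g=0 decouples.
∂g/∂a = 3(a - 1)(a + 3) = 0 at a ∈ {-3, 1}; ∂g/∂b = 2b = 0 at b ∈ {0}.
The Hessian is diagonal: diag(g_aa, g_bb). Second derivatives: g_aa(-3)=-12, g_aa(1)=12; g_bb(0)=2.
Local minima occur where both diagonal entries positive: (1, 0). Count: 1.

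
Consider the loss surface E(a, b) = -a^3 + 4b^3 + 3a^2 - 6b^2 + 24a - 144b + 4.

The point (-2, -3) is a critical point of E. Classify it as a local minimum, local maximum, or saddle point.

saddle point

The mixed partial ∂²E/∂a∂b is 0, so the Hessian at any point is diag(E_aa, E_bb) = diag(6(-a + 1), 12(2b - 1)).
At (-2, -3): H = diag(18, -84).
The eigenvalues have opposite signs, so H is indefinite: a saddle point.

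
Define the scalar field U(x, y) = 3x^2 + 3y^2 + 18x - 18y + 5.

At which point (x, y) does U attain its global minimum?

(-3, 3)

U(x,y) separates as P(x) + Q(y) + 5, so its minimum is min P + min Q + 5.
P'(x) = 6x + 18 vanishes at x ∈ {-3}; Q'(y) = 6y - 18 vanishes at y ∈ {3}.
Local minima of P (where P''>0): P(-3)=-27. Local minima of Q: Q(3)=-27.
So the global minimum of U is P(-3) + Q(3) + 5 = -27 − 27 + 5 = -49, attained at (-3, 3).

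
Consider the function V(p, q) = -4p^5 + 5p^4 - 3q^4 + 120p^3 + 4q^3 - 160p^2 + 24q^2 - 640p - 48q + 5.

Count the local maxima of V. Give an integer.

4

V separates as a function of p plus a function of q, so ∇V=0 decouples.
∂V/∂p = -20(p - 4)(p - 2)(p + 1)(p + 4) = 0 at p ∈ {-4, -1, 2, 4}; ∂V/∂q = -12(q - 2)(q - 1)(q + 2) = 0 at q ∈ {-2, 1, 2}.
The Hessian is diagonal: diag(V_pp, V_qq). Second derivatives: V_pp(-4)=2880, V_pp(-1)=-900, V_pp(2)=720, V_pp(4)=-1600; V_qq(-2)=-144, V_qq(1)=36, V_qq(2)=-48.
Local maxima occur where both diagonal entries negative: (-1, -2), (-1, 2), (4, -2), (4, 2). Count: 4.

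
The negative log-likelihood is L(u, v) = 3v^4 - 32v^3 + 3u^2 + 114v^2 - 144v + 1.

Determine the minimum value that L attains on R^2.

L(u,v) separates as P(u) + Q(v) + 1, so its minimum is min P + min Q + 1.
P'(u) = 6u vanishes at u ∈ {0}; Q'(v) = 12(v - 4)(v - 3)(v - 1) vanishes at v ∈ {1, 3, 4}.
Local minima of P (where P''>0): P(0)=0. Local minima of Q: Q(1)=-59, Q(4)=-32.
So the global minimum of L is P(0) + Q(1) + 1 = 0 − 59 + 1 = -58, attained at (0, 1).

-58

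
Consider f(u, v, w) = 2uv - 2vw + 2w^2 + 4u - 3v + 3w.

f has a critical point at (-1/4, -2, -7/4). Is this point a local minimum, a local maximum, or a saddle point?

The Hessian is constant: H = [[0, 2, 0], [2, 0, -2], [0, -2, 4]].
Leading principal minors: Δ₁ = 0, Δ₂ = -4, Δ₃ = -16.
The minors fit neither the all-positive nor the alternating-sign pattern, so H is indefinite: a saddle point.

saddle point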